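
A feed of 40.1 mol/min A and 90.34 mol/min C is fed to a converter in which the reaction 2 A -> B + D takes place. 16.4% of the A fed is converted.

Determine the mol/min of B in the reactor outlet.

3.29 mol/min

A reacted = 0.164 × 40.1 = 6.576 mol/min; ν_A = −2, so ξ = 6.576/2 = 3.288 mol/min.
Outlet amounts (n = n₀ + ν ξ):
  A: 40.1 − 2(3.288) = 33.52
  B: 0 + 1(3.288) = 3.288
  D: 0 + 1(3.288) = 3.288
  C: 90.34 (inert)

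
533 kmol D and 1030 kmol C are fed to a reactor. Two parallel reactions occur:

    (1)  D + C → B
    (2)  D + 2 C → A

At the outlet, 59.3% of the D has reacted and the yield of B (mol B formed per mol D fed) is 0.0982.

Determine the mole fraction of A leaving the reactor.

0.268

Yield of B: 1ξ₁ / 533 = 0.0982 → ξ₁ = 52.34 kmol.
Conversion of D: 1ξ₁ + 1ξ₂ = 0.593 × 533 = 316.1 → ξ₂ = 263.7 kmol.
Outlet amounts (n = n₀ + Σ ν·ξ):
  D: 533 − 1(52.34) − 1(263.7) = 216.9
  C: 1030 − 1(52.34) − 2(263.7) = 450.2
  B: 0 + 1(52.34) = 52.34
  A: 0 + 1(263.7) = 263.7
Total out = 983.2 kmol; y_A = 263.7 / 983.2 = 0.2682.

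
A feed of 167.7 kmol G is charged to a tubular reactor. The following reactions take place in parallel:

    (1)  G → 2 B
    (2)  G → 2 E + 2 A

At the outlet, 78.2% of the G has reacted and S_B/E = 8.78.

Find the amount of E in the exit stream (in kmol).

26.8 kmol

Conversion of G: G consumed = 0.782 × 167.7 = 131.1 kmol = 1ξ₁ + 1ξ₂.
Selectivity: 2ξ₁ / (2ξ₂) = 8.78 → ξ₁ = 8.78 ξ₂.
Substitute: (1·8.78 + 1) ξ₂ = 131.1 → ξ₂ = 13.41 kmol, ξ₁ = 117.7 kmol.
Outlet amounts (n = n₀ + Σ ν·ξ):
  G: 167.7 − 1(117.7) − 1(13.41) = 36.56
  B: 0 + 2(117.7) = 235.5
  E: 0 + 2(13.41) = 26.82
  A: 0 + 2(13.41) = 26.82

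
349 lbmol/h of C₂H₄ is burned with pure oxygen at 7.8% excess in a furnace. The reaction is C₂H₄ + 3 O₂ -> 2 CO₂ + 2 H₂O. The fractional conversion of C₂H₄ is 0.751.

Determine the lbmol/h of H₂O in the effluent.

524 lbmol/h

Stoichiometric O₂ = 3 × 349 = 1047 lbmol/h; O₂ fed = 1047 × 1.078 = 1129 lbmol/h.
Fuel reacted = 0.751 × 349 → ξ = 262.1 lbmol/h.
Outlet (n = n₀ + ν ξ):
  C₂H₄: 349 − 1(262.1) = 86.9
  O₂: 1129 − 3(262.1) = 342.4
  CO₂: 0 + 2(262.1) = 524.2
  H₂O: 0 + 2(262.1) = 524.2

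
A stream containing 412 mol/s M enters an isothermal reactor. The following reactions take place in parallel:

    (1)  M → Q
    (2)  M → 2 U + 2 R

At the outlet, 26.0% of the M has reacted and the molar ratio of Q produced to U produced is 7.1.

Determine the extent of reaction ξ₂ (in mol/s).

ξ₂ = 7.05 mol/s

Conversion of M: M consumed = 0.26 × 412 = 107.1 mol/s = 1ξ₁ + 1ξ₂.
Selectivity: 1ξ₁ / (2ξ₂) = 7.1 → ξ₁ = 14.2 ξ₂.
Substitute: (1·14.2 + 1) ξ₂ = 107.1 → ξ₂ = 7.047 mol/s, ξ₁ = 100.1 mol/s.
Outlet amounts (n = n₀ + Σ ν·ξ):
  M: 412 − 1(100.1) − 1(7.047) = 304.9
  Q: 0 + 1(100.1) = 100.1
  U: 0 + 2(7.047) = 14.09
  R: 0 + 2(7.047) = 14.09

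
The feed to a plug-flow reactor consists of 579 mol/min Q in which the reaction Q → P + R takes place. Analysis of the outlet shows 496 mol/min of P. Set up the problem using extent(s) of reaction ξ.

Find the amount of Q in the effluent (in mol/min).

For P: n = n₀ + 1ξ → 496 = 0 + 1ξ, giving ξ = 496 mol/min.
Outlet amounts (n = n₀ + ν ξ):
  Q: 579 − 1(496) = 83
  P: 0 + 1(496) = 496
  R: 0 + 1(496) = 496

83 mol/min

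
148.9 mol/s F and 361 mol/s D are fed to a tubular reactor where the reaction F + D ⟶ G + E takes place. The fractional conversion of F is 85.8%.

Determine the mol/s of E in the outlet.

128 mol/s

F reacted = 0.858 × 148.9 = 127.8 mol/s; ν_F = −1, so ξ = 127.8/1 = 127.8 mol/s.
Outlet amounts (n = n₀ + ν ξ):
  F: 148.9 − 1(127.8) = 21.14
  D: 361 − 1(127.8) = 233.2
  G: 0 + 1(127.8) = 127.8
  E: 0 + 1(127.8) = 127.8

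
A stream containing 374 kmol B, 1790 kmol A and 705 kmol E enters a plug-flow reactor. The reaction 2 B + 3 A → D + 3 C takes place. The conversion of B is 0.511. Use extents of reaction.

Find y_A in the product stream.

B reacted = 0.511 × 374 = 191.1 kmol; ν_B = −2, so ξ = 191.1/2 = 95.56 kmol.
Outlet amounts (n = n₀ + ν ξ):
  B: 374 − 2(95.56) = 182.9
  A: 1790 − 3(95.56) = 1503
  D: 0 + 1(95.56) = 95.56
  C: 0 + 3(95.56) = 286.7
  E: 705 (inert)
Total out = 2773 kmol; y_A = 1503 / 2773 = 0.542.

0.542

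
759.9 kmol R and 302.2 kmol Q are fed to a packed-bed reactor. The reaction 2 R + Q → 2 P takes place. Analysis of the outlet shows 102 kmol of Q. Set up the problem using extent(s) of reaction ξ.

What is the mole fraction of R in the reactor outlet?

For Q: n = n₀ − 1ξ → 102 = 302.2 − 1ξ, giving ξ = 200.2 kmol.
Outlet amounts (n = n₀ + ν ξ):
  R: 759.9 − 2(200.2) = 359.5
  Q: 302.2 − 1(200.2) = 102
  P: 0 + 2(200.2) = 400.4
Total out = 861.9 kmol; y_R = 359.5 / 861.9 = 0.4171.

0.417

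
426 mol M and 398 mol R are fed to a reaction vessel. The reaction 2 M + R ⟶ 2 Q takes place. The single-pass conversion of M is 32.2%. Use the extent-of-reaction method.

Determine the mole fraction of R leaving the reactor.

0.436

M reacted = 0.322 × 426 = 137.2 mol; ν_M = −2, so ξ = 137.2/2 = 68.59 mol.
Outlet amounts (n = n₀ + ν ξ):
  M: 426 − 2(68.59) = 288.8
  R: 398 − 1(68.59) = 329.4
  Q: 0 + 2(68.59) = 137.2
Total out = 755.4 mol; y_R = 329.4 / 755.4 = 0.4361.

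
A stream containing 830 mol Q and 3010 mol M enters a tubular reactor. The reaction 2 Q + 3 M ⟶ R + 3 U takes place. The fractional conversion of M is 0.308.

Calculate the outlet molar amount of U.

927 mol

M reacted = 0.308 × 3010 = 927.1 mol; ν_M = −3, so ξ = 927.1/3 = 309 mol.
Outlet amounts (n = n₀ + ν ξ):
  Q: 830 − 2(309) = 211.9
  M: 3010 − 3(309) = 2083
  R: 0 + 1(309) = 309
  U: 0 + 3(309) = 927.1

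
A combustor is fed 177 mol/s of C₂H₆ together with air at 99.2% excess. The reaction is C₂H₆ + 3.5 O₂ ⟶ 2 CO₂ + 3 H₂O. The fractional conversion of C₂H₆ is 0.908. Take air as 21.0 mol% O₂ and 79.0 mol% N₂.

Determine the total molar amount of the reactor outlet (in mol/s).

Stoichiometric O₂ = 3.5 × 177 = 619.5 mol/s; O₂ fed = 619.5 × 1.992 = 1234 mol/s.
N₂ fed = 1234 × 79/21 = 4642 mol/s.
Fuel reacted = 0.908 × 177 → ξ = 160.7 mol/s.
Outlet (n = n₀ + ν ξ):
  C₂H₆: 177 − 1(160.7) = 16.28
  O₂: 1234 − 3.5(160.7) = 671.5
  N₂: 4642 (inert)
  CO₂: 0 + 2(160.7) = 321.4
  H₂O: 0 + 3(160.7) = 482.1
Total out = 16.28 + 671.5 + 4642 + 321.4 + 482.1 = 6134 mol/s.

6130 mol/s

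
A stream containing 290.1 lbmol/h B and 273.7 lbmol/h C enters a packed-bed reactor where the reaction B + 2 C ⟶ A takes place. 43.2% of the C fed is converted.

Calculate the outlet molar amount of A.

59.1 lbmol/h

C reacted = 0.432 × 273.7 = 118.2 lbmol/h; ν_C = −2, so ξ = 118.2/2 = 59.12 lbmol/h.
Outlet amounts (n = n₀ + ν ξ):
  B: 290.1 − 1(59.12) = 231
  C: 273.7 − 2(59.12) = 155.5
  A: 0 + 1(59.12) = 59.12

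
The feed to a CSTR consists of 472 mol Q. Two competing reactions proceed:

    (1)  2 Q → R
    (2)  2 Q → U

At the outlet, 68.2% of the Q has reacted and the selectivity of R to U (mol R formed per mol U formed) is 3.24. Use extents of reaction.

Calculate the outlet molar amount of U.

Conversion of Q: Q consumed = 0.682 × 472 = 321.9 mol = 2ξ₁ + 2ξ₂.
Selectivity: 1ξ₁ / (1ξ₂) = 3.24 → ξ₁ = 3.24 ξ₂.
Substitute: (2·3.24 + 2) ξ₂ = 321.9 → ξ₂ = 37.96 mol, ξ₁ = 123 mol.
Outlet amounts (n = n₀ + Σ ν·ξ):
  Q: 472 − 2(123) − 2(37.96) = 150.1
  R: 0 + 1(123) = 123
  U: 0 + 1(37.96) = 37.96

38 mol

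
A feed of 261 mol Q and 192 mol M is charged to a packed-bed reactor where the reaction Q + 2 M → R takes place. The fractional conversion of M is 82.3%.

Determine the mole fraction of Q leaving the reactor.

0.617

M reacted = 0.823 × 192 = 158 mol; ν_M = −2, so ξ = 158/2 = 79.01 mol.
Outlet amounts (n = n₀ + ν ξ):
  Q: 261 − 1(79.01) = 182
  M: 192 − 2(79.01) = 33.98
  R: 0 + 1(79.01) = 79.01
Total out = 295 mol; y_Q = 182 / 295 = 0.617.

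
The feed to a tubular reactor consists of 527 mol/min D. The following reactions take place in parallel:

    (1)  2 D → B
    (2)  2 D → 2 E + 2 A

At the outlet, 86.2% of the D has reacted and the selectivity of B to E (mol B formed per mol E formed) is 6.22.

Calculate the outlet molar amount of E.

33.8 mol/min

Conversion of D: D consumed = 0.862 × 527 = 454.3 mol/min = 2ξ₁ + 2ξ₂.
Selectivity: 1ξ₁ / (2ξ₂) = 6.22 → ξ₁ = 12.44 ξ₂.
Substitute: (2·12.44 + 2) ξ₂ = 454.3 → ξ₂ = 16.9 mol/min, ξ₁ = 210.2 mol/min.
Outlet amounts (n = n₀ + Σ ν·ξ):
  D: 527 − 2(210.2) − 2(16.9) = 72.73
  B: 0 + 1(210.2) = 210.2
  E: 0 + 2(16.9) = 33.8
  A: 0 + 2(16.9) = 33.8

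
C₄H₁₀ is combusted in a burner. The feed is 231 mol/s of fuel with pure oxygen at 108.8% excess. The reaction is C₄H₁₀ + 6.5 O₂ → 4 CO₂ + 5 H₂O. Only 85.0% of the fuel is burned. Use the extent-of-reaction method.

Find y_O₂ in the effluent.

Stoichiometric O₂ = 6.5 × 231 = 1502 mol/s; O₂ fed = 1502 × 2.088 = 3135 mol/s.
Fuel reacted = 0.85 × 231 → ξ = 196.3 mol/s.
Outlet (n = n₀ + ν ξ):
  C₄H₁₀: 231 − 1(196.3) = 34.65
  O₂: 3135 − 6.5(196.3) = 1859
  CO₂: 0 + 4(196.3) = 785.4
  H₂O: 0 + 5(196.3) = 981.8
Total out = 3661 mol/s; y_O₂ = 1859 / 3661 = 0.5078.

0.508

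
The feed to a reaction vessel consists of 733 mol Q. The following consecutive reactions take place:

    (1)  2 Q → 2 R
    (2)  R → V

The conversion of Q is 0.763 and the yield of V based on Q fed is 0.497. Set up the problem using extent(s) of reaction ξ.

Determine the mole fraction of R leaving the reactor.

0.266

Conversion of Q: Q consumed = 2ξ₁ = 0.763 × 733 → ξ₁ = 279.6 mol.
Yield of V: 1ξ₂ / 733 = 0.497 → ξ₂ = 364.3 mol.
Outlet amounts (n = n₀ + Σ ν·ξ):
  Q: 733 − 2(279.6) = 173.7
  R: 0 + 2(279.6) − 1(364.3) = 195
  V: 0 + 1(364.3) = 364.3
Total out = 733 mol; y_R = 195 / 733 = 0.266.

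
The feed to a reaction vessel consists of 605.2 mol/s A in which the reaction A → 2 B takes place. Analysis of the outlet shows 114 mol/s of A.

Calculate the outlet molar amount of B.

982 mol/s

For A: n = n₀ − 1ξ → 114 = 605.2 − 1ξ, giving ξ = 491.2 mol/s.
Outlet amounts (n = n₀ + ν ξ):
  A: 605.2 − 1(491.2) = 114
  B: 0 + 2(491.2) = 982.4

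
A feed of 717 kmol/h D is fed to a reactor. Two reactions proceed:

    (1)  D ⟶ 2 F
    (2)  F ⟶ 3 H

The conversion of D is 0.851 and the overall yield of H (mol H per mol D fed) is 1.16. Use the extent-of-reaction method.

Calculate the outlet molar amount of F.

943 kmol/h

Conversion of D: D consumed = 1ξ₁ = 0.851 × 717 → ξ₁ = 610.2 kmol/h.
Yield of H: 3ξ₂ / 717 = 1.16 → ξ₂ = 277.2 kmol/h.
Outlet amounts (n = n₀ + Σ ν·ξ):
  D: 717 − 1(610.2) = 106.8
  F: 0 + 2(610.2) − 1(277.2) = 943.1
  H: 0 + 3(277.2) = 831.7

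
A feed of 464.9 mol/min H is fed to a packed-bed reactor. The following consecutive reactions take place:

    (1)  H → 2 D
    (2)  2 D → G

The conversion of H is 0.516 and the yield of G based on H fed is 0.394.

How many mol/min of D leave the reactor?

113 mol/min

Conversion of H: H consumed = 1ξ₁ = 0.516 × 464.9 → ξ₁ = 239.9 mol/min.
Yield of G: 1ξ₂ / 464.9 = 0.394 → ξ₂ = 183.2 mol/min.
Outlet amounts (n = n₀ + Σ ν·ξ):
  H: 464.9 − 1(239.9) = 225
  D: 0 + 2(239.9) − 2(183.2) = 113.4
  G: 0 + 1(183.2) = 183.2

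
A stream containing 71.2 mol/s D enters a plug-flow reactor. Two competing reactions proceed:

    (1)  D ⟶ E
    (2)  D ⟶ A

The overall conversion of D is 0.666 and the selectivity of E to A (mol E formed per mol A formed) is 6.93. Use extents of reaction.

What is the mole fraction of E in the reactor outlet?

0.582

Conversion of D: D consumed = 0.666 × 71.2 = 47.42 mol/s = 1ξ₁ + 1ξ₂.
Selectivity: 1ξ₁ / (1ξ₂) = 6.93 → ξ₁ = 6.93 ξ₂.
Substitute: (1·6.93 + 1) ξ₂ = 47.42 → ξ₂ = 5.98 mol/s, ξ₁ = 41.44 mol/s.
Outlet amounts (n = n₀ + Σ ν·ξ):
  D: 71.2 − 1(41.44) − 1(5.98) = 23.78
  E: 0 + 1(41.44) = 41.44
  A: 0 + 1(5.98) = 5.98
Total out = 71.2 mol/s; y_E = 41.44 / 71.2 = 0.582.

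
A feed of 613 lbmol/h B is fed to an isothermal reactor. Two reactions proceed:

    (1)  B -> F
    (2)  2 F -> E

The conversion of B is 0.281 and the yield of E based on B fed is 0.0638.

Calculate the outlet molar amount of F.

Conversion of B: B consumed = 1ξ₁ = 0.281 × 613 → ξ₁ = 172.3 lbmol/h.
Yield of E: 1ξ₂ / 613 = 0.0638 → ξ₂ = 39.11 lbmol/h.
Outlet amounts (n = n₀ + Σ ν·ξ):
  B: 613 − 1(172.3) = 440.7
  F: 0 + 1(172.3) − 2(39.11) = 94.03
  E: 0 + 1(39.11) = 39.11

94 lbmol/h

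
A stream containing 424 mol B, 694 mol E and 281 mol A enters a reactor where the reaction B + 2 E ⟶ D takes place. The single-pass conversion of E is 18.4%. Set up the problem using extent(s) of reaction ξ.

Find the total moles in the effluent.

E reacted = 0.184 × 694 = 127.7 mol; ν_E = −2, so ξ = 127.7/2 = 63.85 mol.
Outlet amounts (n = n₀ + ν ξ):
  B: 424 − 1(63.85) = 360.2
  E: 694 − 2(63.85) = 566.3
  D: 0 + 1(63.85) = 63.85
  A: 281 (inert)
Total out = 360.2 + 566.3 + 63.85 + 281 = 1271 mol.

1270 mol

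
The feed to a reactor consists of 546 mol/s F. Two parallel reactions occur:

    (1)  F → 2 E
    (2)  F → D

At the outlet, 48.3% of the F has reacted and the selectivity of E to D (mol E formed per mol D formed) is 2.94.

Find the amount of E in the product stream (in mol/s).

Conversion of F: F consumed = 0.483 × 546 = 263.7 mol/s = 1ξ₁ + 1ξ₂.
Selectivity: 2ξ₁ / (1ξ₂) = 2.94 → ξ₁ = 1.47 ξ₂.
Substitute: (1·1.47 + 1) ξ₂ = 263.7 → ξ₂ = 106.8 mol/s, ξ₁ = 156.9 mol/s.
Outlet amounts (n = n₀ + Σ ν·ξ):
  F: 546 − 1(156.9) − 1(106.8) = 282.3
  E: 0 + 2(156.9) = 313.9
  D: 0 + 1(106.8) = 106.8

314 mol/s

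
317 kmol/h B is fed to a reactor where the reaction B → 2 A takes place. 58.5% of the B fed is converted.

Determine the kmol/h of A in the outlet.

B reacted = 0.585 × 317 = 185.4 kmol/h; ν_B = −1, so ξ = 185.4/1 = 185.4 kmol/h.
Outlet amounts (n = n₀ + ν ξ):
  B: 317 − 1(185.4) = 131.6
  A: 0 + 2(185.4) = 370.9

371 kmol/h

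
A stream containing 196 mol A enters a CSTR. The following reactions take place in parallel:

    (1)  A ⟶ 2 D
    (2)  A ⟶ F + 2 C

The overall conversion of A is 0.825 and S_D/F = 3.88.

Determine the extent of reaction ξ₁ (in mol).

Conversion of A: A consumed = 0.825 × 196 = 161.7 mol = 1ξ₁ + 1ξ₂.
Selectivity: 2ξ₁ / (1ξ₂) = 3.88 → ξ₁ = 1.94 ξ₂.
Substitute: (1·1.94 + 1) ξ₂ = 161.7 → ξ₂ = 55 mol, ξ₁ = 106.7 mol.
Outlet amounts (n = n₀ + Σ ν·ξ):
  A: 196 − 1(106.7) − 1(55) = 34.3
  D: 0 + 2(106.7) = 213.4
  F: 0 + 1(55) = 55
  C: 0 + 2(55) = 110

ξ₁ = 107 mol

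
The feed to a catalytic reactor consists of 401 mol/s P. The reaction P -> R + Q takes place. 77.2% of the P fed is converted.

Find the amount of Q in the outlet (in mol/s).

P reacted = 0.772 × 401 = 309.6 mol/s; ν_P = −1, so ξ = 309.6/1 = 309.6 mol/s.
Outlet amounts (n = n₀ + ν ξ):
  P: 401 − 1(309.6) = 91.43
  R: 0 + 1(309.6) = 309.6
  Q: 0 + 1(309.6) = 309.6

310 mol/s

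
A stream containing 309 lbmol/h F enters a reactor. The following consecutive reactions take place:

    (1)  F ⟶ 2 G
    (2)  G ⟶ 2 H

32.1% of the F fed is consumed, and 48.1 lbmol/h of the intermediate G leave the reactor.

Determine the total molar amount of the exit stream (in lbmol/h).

558 lbmol/h

Conversion of F: F consumed = 1ξ₁ = 0.321 × 309 → ξ₁ = 99.19 lbmol/h.
G balance: n_G = 0 + 2ξ₁ − 1ξ₂ = 48.1 → ξ₂ = (2·99.19 − 48.1)/1 = 150.3 lbmol/h.
Outlet amounts (n = n₀ + Σ ν·ξ):
  F: 309 − 1(99.19) = 209.8
  G: 0 + 2(99.19) − 1(150.3) = 48.1
  H: 0 + 2(150.3) = 300.6
Total out = 209.8 + 48.1 + 300.6 = 558.5 lbmol/h.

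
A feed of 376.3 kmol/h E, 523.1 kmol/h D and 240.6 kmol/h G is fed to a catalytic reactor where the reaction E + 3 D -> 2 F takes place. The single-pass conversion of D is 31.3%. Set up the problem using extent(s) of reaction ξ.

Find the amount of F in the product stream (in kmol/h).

109 kmol/h

D reacted = 0.313 × 523.1 = 163.7 kmol/h; ν_D = −3, so ξ = 163.7/3 = 54.58 kmol/h.
Outlet amounts (n = n₀ + ν ξ):
  E: 376.3 − 1(54.58) = 321.7
  D: 523.1 − 3(54.58) = 359.4
  F: 0 + 2(54.58) = 109.2
  G: 240.6 (inert)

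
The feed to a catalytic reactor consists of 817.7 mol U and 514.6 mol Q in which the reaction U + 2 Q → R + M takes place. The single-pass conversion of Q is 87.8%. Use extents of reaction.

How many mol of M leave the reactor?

Q reacted = 0.878 × 514.6 = 451.8 mol; ν_Q = −2, so ξ = 451.8/2 = 225.9 mol.
Outlet amounts (n = n₀ + ν ξ):
  U: 817.7 − 1(225.9) = 591.8
  Q: 514.6 − 2(225.9) = 62.78
  R: 0 + 1(225.9) = 225.9
  M: 0 + 1(225.9) = 225.9

226 mol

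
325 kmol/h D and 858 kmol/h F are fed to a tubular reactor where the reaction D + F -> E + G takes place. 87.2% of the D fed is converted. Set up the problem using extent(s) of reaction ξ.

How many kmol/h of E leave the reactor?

283 kmol/h

D reacted = 0.872 × 325 = 283.4 kmol/h; ν_D = −1, so ξ = 283.4/1 = 283.4 kmol/h.
Outlet amounts (n = n₀ + ν ξ):
  D: 325 − 1(283.4) = 41.6
  F: 858 − 1(283.4) = 574.6
  E: 0 + 1(283.4) = 283.4
  G: 0 + 1(283.4) = 283.4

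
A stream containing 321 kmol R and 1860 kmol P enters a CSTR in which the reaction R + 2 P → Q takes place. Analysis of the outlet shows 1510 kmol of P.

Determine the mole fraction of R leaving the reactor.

For P: n = n₀ − 2ξ → 1510 = 1860 − 2ξ, giving ξ = 175 kmol.
Outlet amounts (n = n₀ + ν ξ):
  R: 321 − 1(175) = 146
  P: 1860 − 2(175) = 1510
  Q: 0 + 1(175) = 175
Total out = 1831 kmol; y_R = 146 / 1831 = 0.07974.

0.0797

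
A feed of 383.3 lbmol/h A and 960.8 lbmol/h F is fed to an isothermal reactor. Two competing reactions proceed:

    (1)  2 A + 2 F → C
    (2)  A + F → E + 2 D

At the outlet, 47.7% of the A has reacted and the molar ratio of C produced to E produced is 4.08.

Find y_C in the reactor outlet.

Conversion of A: A consumed = 0.477 × 383.3 = 182.8 lbmol/h = 2ξ₁ + 1ξ₂.
Selectivity: 1ξ₁ / (1ξ₂) = 4.08 → ξ₁ = 4.08 ξ₂.
Substitute: (2·4.08 + 1) ξ₂ = 182.8 → ξ₂ = 19.96 lbmol/h, ξ₁ = 81.44 lbmol/h.
Outlet amounts (n = n₀ + Σ ν·ξ):
  A: 383.3 − 2(81.44) − 1(19.96) = 200.5
  F: 960.8 − 2(81.44) − 1(19.96) = 778
  C: 0 + 1(81.44) = 81.44
  E: 0 + 1(19.96) = 19.96
  D: 0 + 2(19.96) = 39.92
Total out = 1120 lbmol/h; y_C = 81.44 / 1120 = 0.07273.

0.0727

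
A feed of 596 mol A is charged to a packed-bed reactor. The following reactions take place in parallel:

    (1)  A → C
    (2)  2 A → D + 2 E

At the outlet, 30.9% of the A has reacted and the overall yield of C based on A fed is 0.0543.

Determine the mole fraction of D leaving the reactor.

0.113

Yield of C: 1ξ₁ / 596 = 0.0543 → ξ₁ = 32.36 mol.
Conversion of A: 1ξ₁ + 2ξ₂ = 0.309 × 596 = 184.2 → ξ₂ = 75.9 mol.
Outlet amounts (n = n₀ + Σ ν·ξ):
  A: 596 − 1(32.36) − 2(75.9) = 411.8
  C: 0 + 1(32.36) = 32.36
  D: 0 + 1(75.9) = 75.9
  E: 0 + 2(75.9) = 151.8
Total out = 671.9 mol; y_D = 75.9 / 671.9 = 0.113.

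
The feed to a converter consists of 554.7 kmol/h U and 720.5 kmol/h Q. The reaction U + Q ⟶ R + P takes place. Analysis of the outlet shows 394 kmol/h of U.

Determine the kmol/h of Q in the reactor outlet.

560 kmol/h

For U: n = n₀ − 1ξ → 394 = 554.7 − 1ξ, giving ξ = 160.7 kmol/h.
Outlet amounts (n = n₀ + ν ξ):
  U: 554.7 − 1(160.7) = 394
  Q: 720.5 − 1(160.7) = 559.8
  R: 0 + 1(160.7) = 160.7
  P: 0 + 1(160.7) = 160.7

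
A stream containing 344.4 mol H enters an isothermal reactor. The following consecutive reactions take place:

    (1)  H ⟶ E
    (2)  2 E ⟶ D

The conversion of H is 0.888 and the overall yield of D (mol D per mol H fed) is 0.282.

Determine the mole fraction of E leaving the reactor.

Conversion of H: H consumed = 1ξ₁ = 0.888 × 344.4 → ξ₁ = 305.8 mol.
Yield of D: 1ξ₂ / 344.4 = 0.282 → ξ₂ = 97.12 mol.
Outlet amounts (n = n₀ + Σ ν·ξ):
  H: 344.4 − 1(305.8) = 38.57
  E: 0 + 1(305.8) − 2(97.12) = 111.6
  D: 0 + 1(97.12) = 97.12
Total out = 247.3 mol; y_E = 111.6 / 247.3 = 0.4513.

0.451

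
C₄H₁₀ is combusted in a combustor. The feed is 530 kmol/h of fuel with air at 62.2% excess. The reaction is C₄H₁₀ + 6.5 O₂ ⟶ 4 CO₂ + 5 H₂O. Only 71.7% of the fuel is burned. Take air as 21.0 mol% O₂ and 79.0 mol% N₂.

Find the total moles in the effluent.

Stoichiometric O₂ = 6.5 × 530 = 3445 kmol/h; O₂ fed = 3445 × 1.622 = 5588 kmol/h.
N₂ fed = 5588 × 79/21 = 21020 kmol/h.
Fuel reacted = 0.717 × 530 → ξ = 380 kmol/h.
Outlet (n = n₀ + ν ξ):
  C₄H₁₀: 530 − 1(380) = 150
  O₂: 5588 − 6.5(380) = 3118
  N₂: 21020 (inert)
  CO₂: 0 + 4(380) = 1520
  H₂O: 0 + 5(380) = 1900
Total out = 150 + 3118 + 21020 + 1520 + 1900 = 27710 kmol/h.

27700 kmol/h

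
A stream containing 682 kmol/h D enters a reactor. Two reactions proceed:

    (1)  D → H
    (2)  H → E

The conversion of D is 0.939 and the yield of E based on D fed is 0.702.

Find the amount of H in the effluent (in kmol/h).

Conversion of D: D consumed = 1ξ₁ = 0.939 × 682 → ξ₁ = 640.4 kmol/h.
Yield of E: 1ξ₂ / 682 = 0.702 → ξ₂ = 478.8 kmol/h.
Outlet amounts (n = n₀ + Σ ν·ξ):
  D: 682 − 1(640.4) = 41.6
  H: 0 + 1(640.4) − 1(478.8) = 161.6
  E: 0 + 1(478.8) = 478.8

162 kmol/h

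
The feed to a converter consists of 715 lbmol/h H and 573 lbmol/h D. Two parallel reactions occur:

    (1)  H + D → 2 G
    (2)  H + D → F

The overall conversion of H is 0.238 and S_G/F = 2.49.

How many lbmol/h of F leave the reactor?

Conversion of H: H consumed = 0.238 × 715 = 170.2 lbmol/h = 1ξ₁ + 1ξ₂.
Selectivity: 2ξ₁ / (1ξ₂) = 2.49 → ξ₁ = 1.245 ξ₂.
Substitute: (1·1.245 + 1) ξ₂ = 170.2 → ξ₂ = 75.8 lbmol/h, ξ₁ = 94.37 lbmol/h.
Outlet amounts (n = n₀ + Σ ν·ξ):
  H: 715 − 1(94.37) − 1(75.8) = 544.8
  D: 573 − 1(94.37) − 1(75.8) = 402.8
  G: 0 + 2(94.37) = 188.7
  F: 0 + 1(75.8) = 75.8

75.8 lbmol/h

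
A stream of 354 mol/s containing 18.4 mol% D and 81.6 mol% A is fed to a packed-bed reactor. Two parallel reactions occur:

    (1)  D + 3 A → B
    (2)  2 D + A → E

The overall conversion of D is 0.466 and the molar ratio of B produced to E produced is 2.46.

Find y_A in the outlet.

Conversion of D: D consumed = 0.466 × 65.14 = 30.35 mol/s = 1ξ₁ + 2ξ₂.
Selectivity: 1ξ₁ / (1ξ₂) = 2.46 → ξ₁ = 2.46 ξ₂.
Substitute: (1·2.46 + 2) ξ₂ = 30.35 → ξ₂ = 6.806 mol/s, ξ₁ = 16.74 mol/s.
Outlet amounts (n = n₀ + Σ ν·ξ):
  D: 65.14 − 1(16.74) − 2(6.806) = 34.78
  A: 288.9 − 3(16.74) − 1(6.806) = 231.8
  B: 0 + 1(16.74) = 16.74
  E: 0 + 1(6.806) = 6.806
Total out = 290.2 mol/s; y_A = 231.8 / 290.2 = 0.799.

0.799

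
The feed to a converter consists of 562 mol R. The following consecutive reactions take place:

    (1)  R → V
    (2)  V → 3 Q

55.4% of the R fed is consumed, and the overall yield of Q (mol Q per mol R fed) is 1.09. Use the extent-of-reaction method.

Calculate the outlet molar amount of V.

107 mol

Conversion of R: R consumed = 1ξ₁ = 0.554 × 562 → ξ₁ = 311.3 mol.
Yield of Q: 3ξ₂ / 562 = 1.09 → ξ₂ = 204.2 mol.
Outlet amounts (n = n₀ + Σ ν·ξ):
  R: 562 − 1(311.3) = 250.7
  V: 0 + 1(311.3) − 1(204.2) = 107.2
  Q: 0 + 3(204.2) = 612.6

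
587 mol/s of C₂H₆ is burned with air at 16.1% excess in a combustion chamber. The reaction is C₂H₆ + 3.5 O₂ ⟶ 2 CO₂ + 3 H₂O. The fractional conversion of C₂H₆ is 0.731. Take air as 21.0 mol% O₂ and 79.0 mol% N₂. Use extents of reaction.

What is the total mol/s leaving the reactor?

12200 mol/s

Stoichiometric O₂ = 3.5 × 587 = 2054 mol/s; O₂ fed = 2054 × 1.161 = 2385 mol/s.
N₂ fed = 2385 × 79/21 = 8973 mol/s.
Fuel reacted = 0.731 × 587 → ξ = 429.1 mol/s.
Outlet (n = n₀ + ν ξ):
  C₂H₆: 587 − 1(429.1) = 157.9
  O₂: 2385 − 3.5(429.1) = 883.4
  N₂: 8973 (inert)
  CO₂: 0 + 2(429.1) = 858.2
  H₂O: 0 + 3(429.1) = 1287
Total out = 157.9 + 883.4 + 8973 + 858.2 + 1287 = 12160 mol/s.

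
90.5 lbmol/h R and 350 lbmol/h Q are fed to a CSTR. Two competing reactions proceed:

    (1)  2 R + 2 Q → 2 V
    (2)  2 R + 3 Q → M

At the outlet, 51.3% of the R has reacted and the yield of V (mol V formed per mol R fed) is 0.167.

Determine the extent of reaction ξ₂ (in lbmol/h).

Yield of V: 2ξ₁ / 90.5 = 0.167 → ξ₁ = 7.557 lbmol/h.
Conversion of R: 2ξ₁ + 2ξ₂ = 0.513 × 90.5 = 46.43 → ξ₂ = 15.66 lbmol/h.
Outlet amounts (n = n₀ + Σ ν·ξ):
  R: 90.5 − 2(7.557) − 2(15.66) = 44.07
  Q: 350 − 2(7.557) − 3(15.66) = 287.9
  V: 0 + 2(7.557) = 15.11
  M: 0 + 1(15.66) = 15.66

ξ₂ = 15.7 lbmol/h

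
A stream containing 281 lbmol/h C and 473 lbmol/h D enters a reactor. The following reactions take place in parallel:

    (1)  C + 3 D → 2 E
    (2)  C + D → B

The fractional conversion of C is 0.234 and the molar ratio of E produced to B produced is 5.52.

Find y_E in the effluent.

Conversion of C: C consumed = 0.234 × 281 = 65.75 lbmol/h = 1ξ₁ + 1ξ₂.
Selectivity: 2ξ₁ / (1ξ₂) = 5.52 → ξ₁ = 2.76 ξ₂.
Substitute: (1·2.76 + 1) ξ₂ = 65.75 → ξ₂ = 17.49 lbmol/h, ξ₁ = 48.27 lbmol/h.
Outlet amounts (n = n₀ + Σ ν·ξ):
  C: 281 − 1(48.27) − 1(17.49) = 215.2
  D: 473 − 3(48.27) − 1(17.49) = 310.7
  E: 0 + 2(48.27) = 96.53
  B: 0 + 1(17.49) = 17.49
Total out = 640 lbmol/h; y_E = 96.53 / 640 = 0.1508.

0.151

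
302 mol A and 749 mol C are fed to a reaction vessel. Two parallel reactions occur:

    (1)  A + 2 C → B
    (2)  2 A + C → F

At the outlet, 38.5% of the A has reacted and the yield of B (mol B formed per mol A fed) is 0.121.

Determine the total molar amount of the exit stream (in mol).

Yield of B: 1ξ₁ / 302 = 0.121 → ξ₁ = 36.54 mol.
Conversion of A: 1ξ₁ + 2ξ₂ = 0.385 × 302 = 116.3 → ξ₂ = 39.86 mol.
Outlet amounts (n = n₀ + Σ ν·ξ):
  A: 302 − 1(36.54) − 2(39.86) = 185.7
  C: 749 − 2(36.54) − 1(39.86) = 636.1
  B: 0 + 1(36.54) = 36.54
  F: 0 + 1(39.86) = 39.86
Total out = 185.7 + 636.1 + 36.54 + 39.86 = 898.2 mol.

898 mol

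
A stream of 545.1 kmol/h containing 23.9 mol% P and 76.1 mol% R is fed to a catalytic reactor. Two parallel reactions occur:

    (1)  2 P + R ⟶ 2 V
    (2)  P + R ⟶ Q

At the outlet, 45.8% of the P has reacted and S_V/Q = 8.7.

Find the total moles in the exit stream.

512 kmol/h

Conversion of P: P consumed = 0.458 × 130.3 = 59.67 kmol/h = 2ξ₁ + 1ξ₂.
Selectivity: 2ξ₁ / (1ξ₂) = 8.7 → ξ₁ = 4.35 ξ₂.
Substitute: (2·4.35 + 1) ξ₂ = 59.67 → ξ₂ = 6.151 kmol/h, ξ₁ = 26.76 kmol/h.
Outlet amounts (n = n₀ + Σ ν·ξ):
  P: 130.3 − 2(26.76) − 1(6.151) = 70.61
  R: 414.8 − 1(26.76) − 1(6.151) = 381.9
  V: 0 + 2(26.76) = 53.52
  Q: 0 + 1(6.151) = 6.151
Total out = 70.61 + 381.9 + 53.52 + 6.151 = 512.2 kmol/h.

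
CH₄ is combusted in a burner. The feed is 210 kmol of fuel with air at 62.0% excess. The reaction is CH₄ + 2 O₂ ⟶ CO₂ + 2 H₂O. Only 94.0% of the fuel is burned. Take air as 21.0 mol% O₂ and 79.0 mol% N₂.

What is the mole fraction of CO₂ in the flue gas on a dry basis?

0.0646

Stoichiometric O₂ = 2 × 210 = 420 kmol; O₂ fed = 420 × 1.620 = 680.4 kmol.
N₂ fed = 680.4 × 79/21 = 2560 kmol.
Fuel reacted = 0.94 × 210 → ξ = 197.4 kmol.
Outlet (n = n₀ + ν ξ):
  CH₄: 210 − 1(197.4) = 12.6
  O₂: 680.4 − 2(197.4) = 285.6
  N₂: 2560 (inert)
  CO₂: 0 + 1(197.4) = 197.4
  H₂O: 0 + 2(197.4) = 394.8
Dry total = 3055 kmol; y_CO₂ (dry) = 197.4 / 3055 = 0.06461.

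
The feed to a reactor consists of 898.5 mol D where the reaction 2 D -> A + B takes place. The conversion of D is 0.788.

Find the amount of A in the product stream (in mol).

354 mol

D reacted = 0.788 × 898.5 = 708 mol; ν_D = −2, so ξ = 708/2 = 354 mol.
Outlet amounts (n = n₀ + ν ξ):
  D: 898.5 − 2(354) = 190.5
  A: 0 + 1(354) = 354
  B: 0 + 1(354) = 354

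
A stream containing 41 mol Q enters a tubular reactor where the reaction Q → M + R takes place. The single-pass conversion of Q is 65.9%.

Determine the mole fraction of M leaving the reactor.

0.397

Q reacted = 0.659 × 41 = 27.02 mol; ν_Q = −1, so ξ = 27.02/1 = 27.02 mol.
Outlet amounts (n = n₀ + ν ξ):
  Q: 41 − 1(27.02) = 13.98
  M: 0 + 1(27.02) = 27.02
  R: 0 + 1(27.02) = 27.02
Total out = 68.02 mol; y_M = 27.02 / 68.02 = 0.3972.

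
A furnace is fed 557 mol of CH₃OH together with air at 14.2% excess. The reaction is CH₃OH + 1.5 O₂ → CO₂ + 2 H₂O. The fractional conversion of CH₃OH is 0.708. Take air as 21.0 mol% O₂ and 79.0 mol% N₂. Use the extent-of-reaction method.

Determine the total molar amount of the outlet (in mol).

Stoichiometric O₂ = 1.5 × 557 = 835.5 mol; O₂ fed = 835.5 × 1.142 = 954.1 mol.
N₂ fed = 954.1 × 79/21 = 3589 mol.
Fuel reacted = 0.708 × 557 → ξ = 394.4 mol.
Outlet (n = n₀ + ν ξ):
  CH₃OH: 557 − 1(394.4) = 162.6
  O₂: 954.1 − 1.5(394.4) = 362.6
  N₂: 3589 (inert)
  CO₂: 0 + 1(394.4) = 394.4
  H₂O: 0 + 2(394.4) = 788.7
Total out = 162.6 + 362.6 + 3589 + 394.4 + 788.7 = 5298 mol.

5300 mol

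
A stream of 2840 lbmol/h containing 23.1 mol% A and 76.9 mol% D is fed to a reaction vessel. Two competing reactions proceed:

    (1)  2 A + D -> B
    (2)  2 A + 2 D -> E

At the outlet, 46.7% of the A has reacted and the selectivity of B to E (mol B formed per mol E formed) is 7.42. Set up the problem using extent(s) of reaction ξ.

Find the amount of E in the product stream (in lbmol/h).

18.2 lbmol/h

Conversion of A: A consumed = 0.467 × 656 = 306.4 lbmol/h = 2ξ₁ + 2ξ₂.
Selectivity: 1ξ₁ / (1ξ₂) = 7.42 → ξ₁ = 7.42 ξ₂.
Substitute: (2·7.42 + 2) ξ₂ = 306.4 → ξ₂ = 18.19 lbmol/h, ξ₁ = 135 lbmol/h.
Outlet amounts (n = n₀ + Σ ν·ξ):
  A: 656 − 2(135) − 2(18.19) = 349.7
  D: 2184 − 1(135) − 2(18.19) = 2013
  B: 0 + 1(135) = 135
  E: 0 + 1(18.19) = 18.19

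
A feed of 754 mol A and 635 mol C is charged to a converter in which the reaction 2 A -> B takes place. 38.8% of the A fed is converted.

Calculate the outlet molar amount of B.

A reacted = 0.388 × 754 = 292.6 mol; ν_A = −2, so ξ = 292.6/2 = 146.3 mol.
Outlet amounts (n = n₀ + ν ξ):
  A: 754 − 2(146.3) = 461.4
  B: 0 + 1(146.3) = 146.3
  C: 635 (inert)

146 mol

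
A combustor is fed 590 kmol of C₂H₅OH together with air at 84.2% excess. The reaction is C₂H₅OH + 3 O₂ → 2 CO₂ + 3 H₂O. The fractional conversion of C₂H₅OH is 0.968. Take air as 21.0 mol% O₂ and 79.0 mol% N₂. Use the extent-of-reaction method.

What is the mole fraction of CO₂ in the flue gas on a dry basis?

0.0763

Stoichiometric O₂ = 3 × 590 = 1770 kmol; O₂ fed = 1770 × 1.842 = 3260 kmol.
N₂ fed = 3260 × 79/21 = 12270 kmol.
Fuel reacted = 0.968 × 590 → ξ = 571.1 kmol.
Outlet (n = n₀ + ν ξ):
  C₂H₅OH: 590 − 1(571.1) = 18.88
  O₂: 3260 − 3(571.1) = 1547
  N₂: 12270 (inert)
  CO₂: 0 + 2(571.1) = 1142
  H₂O: 0 + 3(571.1) = 1713
Dry total = 14970 kmol; y_CO₂ (dry) = 1142 / 14970 = 0.07629.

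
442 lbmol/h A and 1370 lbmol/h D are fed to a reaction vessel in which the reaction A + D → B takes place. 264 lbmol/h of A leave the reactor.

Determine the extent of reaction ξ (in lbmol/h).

For A: n = n₀ − 1ξ → 264 = 442 − 1ξ, giving ξ = 178 lbmol/h.
Outlet amounts (n = n₀ + ν ξ):
  A: 442 − 1(178) = 264
  D: 1370 − 1(178) = 1192
  B: 0 + 1(178) = 178

ξ = 178 lbmol/h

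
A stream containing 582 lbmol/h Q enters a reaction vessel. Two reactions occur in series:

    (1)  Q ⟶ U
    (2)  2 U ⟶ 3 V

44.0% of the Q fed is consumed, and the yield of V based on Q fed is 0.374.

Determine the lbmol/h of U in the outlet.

111 lbmol/h

Conversion of Q: Q consumed = 1ξ₁ = 0.44 × 582 → ξ₁ = 256.1 lbmol/h.
Yield of V: 3ξ₂ / 582 = 0.374 → ξ₂ = 72.56 lbmol/h.
Outlet amounts (n = n₀ + Σ ν·ξ):
  Q: 582 − 1(256.1) = 325.9
  U: 0 + 1(256.1) − 2(72.56) = 111
  V: 0 + 3(72.56) = 217.7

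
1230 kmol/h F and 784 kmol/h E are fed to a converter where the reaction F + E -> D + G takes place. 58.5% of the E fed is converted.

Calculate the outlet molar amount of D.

459 kmol/h

E reacted = 0.585 × 784 = 458.6 kmol/h; ν_E = −1, so ξ = 458.6/1 = 458.6 kmol/h.
Outlet amounts (n = n₀ + ν ξ):
  F: 1230 − 1(458.6) = 771.4
  E: 784 − 1(458.6) = 325.4
  D: 0 + 1(458.6) = 458.6
  G: 0 + 1(458.6) = 458.6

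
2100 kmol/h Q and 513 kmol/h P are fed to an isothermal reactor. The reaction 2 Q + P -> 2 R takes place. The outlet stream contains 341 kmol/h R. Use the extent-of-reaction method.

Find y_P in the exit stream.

0.14

For R: n = n₀ + 2ξ → 341 = 0 + 2ξ, giving ξ = 170.5 kmol/h.
Outlet amounts (n = n₀ + ν ξ):
  Q: 2100 − 2(170.5) = 1759
  P: 513 − 1(170.5) = 342.5
  R: 0 + 2(170.5) = 341
Total out = 2442 kmol/h; y_P = 342.5 / 2442 = 0.1402.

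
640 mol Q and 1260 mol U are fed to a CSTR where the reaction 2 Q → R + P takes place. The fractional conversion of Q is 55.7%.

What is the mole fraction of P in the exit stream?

0.0938

Q reacted = 0.557 × 640 = 356.5 mol; ν_Q = −2, so ξ = 356.5/2 = 178.2 mol.
Outlet amounts (n = n₀ + ν ξ):
  Q: 640 − 2(178.2) = 283.5
  R: 0 + 1(178.2) = 178.2
  P: 0 + 1(178.2) = 178.2
  U: 1260 (inert)
Total out = 1900 mol; y_P = 178.2 / 1900 = 0.09381.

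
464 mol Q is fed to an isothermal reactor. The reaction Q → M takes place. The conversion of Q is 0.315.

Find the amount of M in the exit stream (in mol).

Q reacted = 0.315 × 464 = 146.2 mol; ν_Q = −1, so ξ = 146.2/1 = 146.2 mol.
Outlet amounts (n = n₀ + ν ξ):
  Q: 464 − 1(146.2) = 317.8
  M: 0 + 1(146.2) = 146.2

146 mol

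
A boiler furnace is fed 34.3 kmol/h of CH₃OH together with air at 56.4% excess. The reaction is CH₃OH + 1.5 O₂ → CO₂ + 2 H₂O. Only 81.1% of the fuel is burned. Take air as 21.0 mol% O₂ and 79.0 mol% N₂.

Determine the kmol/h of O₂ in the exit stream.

Stoichiometric O₂ = 1.5 × 34.3 = 51.45 kmol/h; O₂ fed = 51.45 × 1.564 = 80.47 kmol/h.
N₂ fed = 80.47 × 79/21 = 302.7 kmol/h.
Fuel reacted = 0.811 × 34.3 → ξ = 27.82 kmol/h.
Outlet (n = n₀ + ν ξ):
  CH₃OH: 34.3 − 1(27.82) = 6.483
  O₂: 80.47 − 1.5(27.82) = 38.74
  N₂: 302.7 (inert)
  CO₂: 0 + 1(27.82) = 27.82
  H₂O: 0 + 2(27.82) = 55.63

38.7 kmol/h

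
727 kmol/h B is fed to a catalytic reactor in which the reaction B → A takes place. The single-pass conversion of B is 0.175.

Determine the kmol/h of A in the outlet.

127 kmol/h

B reacted = 0.175 × 727 = 127.2 kmol/h; ν_B = −1, so ξ = 127.2/1 = 127.2 kmol/h.
Outlet amounts (n = n₀ + ν ξ):
  B: 727 − 1(127.2) = 599.8
  A: 0 + 1(127.2) = 127.2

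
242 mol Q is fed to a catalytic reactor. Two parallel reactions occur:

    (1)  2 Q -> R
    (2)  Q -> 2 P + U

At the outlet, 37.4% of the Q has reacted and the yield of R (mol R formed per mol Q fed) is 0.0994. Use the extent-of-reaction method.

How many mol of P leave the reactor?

84.8 mol

Yield of R: 1ξ₁ / 242 = 0.0994 → ξ₁ = 24.05 mol.
Conversion of Q: 2ξ₁ + 1ξ₂ = 0.374 × 242 = 90.51 → ξ₂ = 42.4 mol.
Outlet amounts (n = n₀ + Σ ν·ξ):
  Q: 242 − 2(24.05) − 1(42.4) = 151.5
  R: 0 + 1(24.05) = 24.05
  P: 0 + 2(42.4) = 84.8
  U: 0 + 1(42.4) = 42.4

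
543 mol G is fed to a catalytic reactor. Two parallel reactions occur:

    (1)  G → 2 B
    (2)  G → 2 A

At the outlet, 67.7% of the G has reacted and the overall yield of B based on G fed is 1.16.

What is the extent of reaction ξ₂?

ξ₂ = 52.7 mol

Yield of B: 2ξ₁ / 543 = 1.16 → ξ₁ = 314.9 mol.
Conversion of G: 1ξ₁ + 1ξ₂ = 0.677 × 543 = 367.6 → ξ₂ = 52.67 mol.
Outlet amounts (n = n₀ + Σ ν·ξ):
  G: 543 − 1(314.9) − 1(52.67) = 175.4
  B: 0 + 2(314.9) = 629.9
  A: 0 + 2(52.67) = 105.3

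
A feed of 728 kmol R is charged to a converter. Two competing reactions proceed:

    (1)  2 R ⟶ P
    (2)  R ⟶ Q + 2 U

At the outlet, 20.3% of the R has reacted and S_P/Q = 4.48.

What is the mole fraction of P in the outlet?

0.0962

Conversion of R: R consumed = 0.203 × 728 = 147.8 kmol = 2ξ₁ + 1ξ₂.
Selectivity: 1ξ₁ / (1ξ₂) = 4.48 → ξ₁ = 4.48 ξ₂.
Substitute: (2·4.48 + 1) ξ₂ = 147.8 → ξ₂ = 14.84 kmol, ξ₁ = 66.47 kmol.
Outlet amounts (n = n₀ + Σ ν·ξ):
  R: 728 − 2(66.47) − 1(14.84) = 580.2
  P: 0 + 1(66.47) = 66.47
  Q: 0 + 1(14.84) = 14.84
  U: 0 + 2(14.84) = 29.68
Total out = 691.2 kmol; y_P = 66.47 / 691.2 = 0.09617.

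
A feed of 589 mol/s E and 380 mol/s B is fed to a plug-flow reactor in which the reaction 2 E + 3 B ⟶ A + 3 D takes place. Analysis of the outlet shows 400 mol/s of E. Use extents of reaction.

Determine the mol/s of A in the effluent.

For E: n = n₀ − 2ξ → 400 = 589 − 2ξ, giving ξ = 94.5 mol/s.
Outlet amounts (n = n₀ + ν ξ):
  E: 589 − 2(94.5) = 400
  B: 380 − 3(94.5) = 96.5
  A: 0 + 1(94.5) = 94.5
  D: 0 + 3(94.5) = 283.5

94.5 mol/s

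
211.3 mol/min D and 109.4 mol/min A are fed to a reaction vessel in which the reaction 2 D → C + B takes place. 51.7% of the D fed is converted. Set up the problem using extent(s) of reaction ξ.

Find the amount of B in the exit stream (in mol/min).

D reacted = 0.517 × 211.3 = 109.2 mol/min; ν_D = −2, so ξ = 109.2/2 = 54.62 mol/min.
Outlet amounts (n = n₀ + ν ξ):
  D: 211.3 − 2(54.62) = 102.1
  C: 0 + 1(54.62) = 54.62
  B: 0 + 1(54.62) = 54.62
  A: 109.4 (inert)

54.6 mol/min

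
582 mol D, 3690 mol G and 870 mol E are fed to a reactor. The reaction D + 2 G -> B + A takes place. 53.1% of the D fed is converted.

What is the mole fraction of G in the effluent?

0.636

D reacted = 0.531 × 582 = 309 mol; ν_D = −1, so ξ = 309/1 = 309 mol.
Outlet amounts (n = n₀ + ν ξ):
  D: 582 − 1(309) = 273
  G: 3690 − 2(309) = 3072
  B: 0 + 1(309) = 309
  A: 0 + 1(309) = 309
  E: 870 (inert)
Total out = 4833 mol; y_G = 3072 / 4833 = 0.6356.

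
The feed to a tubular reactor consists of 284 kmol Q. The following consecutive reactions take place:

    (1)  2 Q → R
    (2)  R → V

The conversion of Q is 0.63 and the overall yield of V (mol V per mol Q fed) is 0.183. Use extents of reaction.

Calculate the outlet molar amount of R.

37.5 kmol

Conversion of Q: Q consumed = 2ξ₁ = 0.63 × 284 → ξ₁ = 89.46 kmol.
Yield of V: 1ξ₂ / 284 = 0.183 → ξ₂ = 51.97 kmol.
Outlet amounts (n = n₀ + Σ ν·ξ):
  Q: 284 − 2(89.46) = 105.1
  R: 0 + 1(89.46) − 1(51.97) = 37.49
  V: 0 + 1(51.97) = 51.97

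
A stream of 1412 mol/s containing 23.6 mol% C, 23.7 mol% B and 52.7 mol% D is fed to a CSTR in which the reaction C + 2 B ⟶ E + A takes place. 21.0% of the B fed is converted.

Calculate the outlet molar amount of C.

B reacted = 0.21 × 334.6 = 70.28 mol/s; ν_B = −2, so ξ = 70.28/2 = 35.14 mol/s.
Outlet amounts (n = n₀ + ν ξ):
  C: 333.2 − 1(35.14) = 298.1
  B: 334.6 − 2(35.14) = 264.4
  E: 0 + 1(35.14) = 35.14
  A: 0 + 1(35.14) = 35.14
  D: 744.1 (inert)

298 mol/s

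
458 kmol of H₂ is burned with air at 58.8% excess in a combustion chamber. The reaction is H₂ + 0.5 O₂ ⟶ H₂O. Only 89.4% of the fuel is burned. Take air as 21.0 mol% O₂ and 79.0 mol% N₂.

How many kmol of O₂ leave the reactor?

Stoichiometric O₂ = 0.5 × 458 = 229 kmol; O₂ fed = 229 × 1.588 = 363.7 kmol.
N₂ fed = 363.7 × 79/21 = 1368 kmol.
Fuel reacted = 0.894 × 458 → ξ = 409.5 kmol.
Outlet (n = n₀ + ν ξ):
  H₂: 458 − 1(409.5) = 48.55
  O₂: 363.7 − 0.5(409.5) = 158.9
  N₂: 1368 (inert)
  H₂O: 0 + 1(409.5) = 409.5

159 kmol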